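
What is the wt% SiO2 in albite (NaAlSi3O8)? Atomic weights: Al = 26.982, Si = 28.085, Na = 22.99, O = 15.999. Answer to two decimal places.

68.74 wt%

Formula mass = 262.219 g/mol.
3 Si → 3.0000 mol SiO2 per formula unit; M(SiO2) = 60.083, so SiO2 mass = 180.249 g.
180.249/262.219 × 100 = 68.74 wt%.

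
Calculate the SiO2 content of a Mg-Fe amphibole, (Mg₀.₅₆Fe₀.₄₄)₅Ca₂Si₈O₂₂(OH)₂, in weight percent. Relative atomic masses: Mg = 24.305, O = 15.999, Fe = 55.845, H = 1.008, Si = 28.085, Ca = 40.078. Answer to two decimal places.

Molar mass of (Mg₀.₅₆Fe₀.₄₄)₅Ca₂Si₈O₂₂(OH)₂ = 2.80*24.305 + 2.20*55.845 + 2*40.078 + 8*28.085 + 24*15.999 + 2*1.008 = 881.741 g/mol.
Each formula unit contains 8 Si, equivalent to 8/1 = 8.0000 mol SiO2.
M(SiO2) = 1×28.085 + 2×15.999 = 60.083 g/mol.
Mass of SiO2 per formula unit = 8.0000 × 60.083 = 480.664 g.
SiO2 wt% = 480.664 / 881.741 × 100 = 54.51%.

54.51 wt%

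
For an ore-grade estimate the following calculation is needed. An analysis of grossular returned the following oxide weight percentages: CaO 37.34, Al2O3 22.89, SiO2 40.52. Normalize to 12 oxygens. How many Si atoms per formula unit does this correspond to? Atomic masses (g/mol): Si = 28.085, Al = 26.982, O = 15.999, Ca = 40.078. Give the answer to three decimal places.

CaO: 37.34/56.077 = 0.66587 mol → 0.66587 mol Ca, 0.66587 mol O.
Al2O3: 22.89/101.961 = 0.22450 mol → 0.44900 mol Al, 0.67350 mol O.
SiO2: 40.52/60.083 = 0.67440 mol → 0.67440 mol Si, 1.34880 mol O.
Total oxygen = 2.68817 mol. Normalization factor = 12/2.68817 = 4.46400.
Si per 12 O = 0.67440 × 4.46400 = 3.011.

3.011 Si apfu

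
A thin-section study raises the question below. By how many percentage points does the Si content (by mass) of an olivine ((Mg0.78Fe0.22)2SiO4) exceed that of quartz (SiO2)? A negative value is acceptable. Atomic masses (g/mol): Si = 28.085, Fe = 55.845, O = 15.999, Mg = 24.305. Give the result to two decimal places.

-28.57 percentage points

Si in (Mg0.78Fe0.22)2SiO4: molar mass 154.569 g/mol; 1×28.085 = 28.085 g → 18.17 wt%.
Si in SiO2: molar mass 60.083 g/mol; 1×28.085 = 28.085 g → 46.74 wt%.
Difference = 18.17 − 46.74 = -28.57 percentage points.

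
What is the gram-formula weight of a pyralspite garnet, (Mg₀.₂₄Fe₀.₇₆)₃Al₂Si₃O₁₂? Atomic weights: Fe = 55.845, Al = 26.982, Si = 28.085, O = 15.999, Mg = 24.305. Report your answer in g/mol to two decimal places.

M = 0.72×24.305 + 2.28×55.845 + 2×26.982 + 3×28.085 + 12×15.999

475.03 g/mol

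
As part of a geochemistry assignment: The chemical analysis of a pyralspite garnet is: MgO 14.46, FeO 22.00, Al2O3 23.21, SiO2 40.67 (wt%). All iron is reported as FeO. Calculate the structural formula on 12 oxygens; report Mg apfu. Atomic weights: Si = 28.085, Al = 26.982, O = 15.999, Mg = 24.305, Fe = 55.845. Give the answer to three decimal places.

MgO: 14.46/40.304 = 0.35877 mol → 0.35877 mol Mg, 0.35877 mol O.
FeO: 22.00/71.844 = 0.30622 mol → 0.30622 mol Fe, 0.30622 mol O.
Al2O3: 23.21/101.961 = 0.22764 mol → 0.45528 mol Al, 0.68292 mol O.
SiO2: 40.67/60.083 = 0.67690 mol → 0.67690 mol Si, 1.35380 mol O.
Total oxygen = 2.70171 mol. Normalization factor = 12/2.70171 = 4.44163.
Mg per 12 O = 0.35877 × 4.44163 = 1.594.

1.594 Mg apfu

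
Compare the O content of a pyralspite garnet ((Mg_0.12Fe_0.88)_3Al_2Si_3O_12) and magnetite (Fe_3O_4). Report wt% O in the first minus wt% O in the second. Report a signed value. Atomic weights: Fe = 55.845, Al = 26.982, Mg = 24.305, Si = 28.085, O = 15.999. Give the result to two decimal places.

O in (Mg_0.12Fe_0.88)_3Al_2Si_3O_12: molar mass 486.388 g/mol; 12×15.999 = 191.988 g → 39.47 wt%.
O in Fe_3O_4: molar mass 231.531 g/mol; 4×15.999 = 63.996 g → 27.64 wt%.
Difference = 39.47 − 27.64 = 11.83 percentage points.

11.83 percentage points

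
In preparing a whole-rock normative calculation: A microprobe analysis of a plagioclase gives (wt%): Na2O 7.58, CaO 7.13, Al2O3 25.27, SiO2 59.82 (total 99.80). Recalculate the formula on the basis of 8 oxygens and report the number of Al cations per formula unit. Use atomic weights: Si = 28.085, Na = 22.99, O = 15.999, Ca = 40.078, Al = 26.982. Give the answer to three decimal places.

1.329 Al apfu

7.58 wt% Na2O ÷ 61.979 g/mol = 0.12230 mol, giving 0.24460 Na and 0.12230 O.
7.13 wt% CaO ÷ 56.077 g/mol = 0.12715 mol, giving 0.12715 Ca and 0.12715 O.
25.27 wt% Al2O3 ÷ 101.961 g/mol = 0.24784 mol, giving 0.49568 Al and 0.74352 O.
59.82 wt% SiO2 ÷ 60.083 g/mol = 0.99562 mol, giving 0.99562 Si and 1.99124 O.
Oxygen sums to 2.98421; scaling by 8/2.98421 = 2.68078 puts the formula on 8 O.
Al: 0.49568 × 2.68078 = 1.329 atoms per formula unit.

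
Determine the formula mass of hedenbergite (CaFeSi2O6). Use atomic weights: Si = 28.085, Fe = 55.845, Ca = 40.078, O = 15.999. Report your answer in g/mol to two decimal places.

Ca: 1 × 40.078 = 40.0780
Fe: 1 × 55.845 = 55.8450
Si: 2 × 28.085 = 56.1700
O: 6 × 15.999 = 95.9940
Summing the contributions gives the formula mass.

248.09 g/mol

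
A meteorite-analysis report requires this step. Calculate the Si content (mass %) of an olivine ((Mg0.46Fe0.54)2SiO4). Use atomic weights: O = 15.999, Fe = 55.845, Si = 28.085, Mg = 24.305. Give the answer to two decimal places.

Formula mass = 0.92×24.305 + 1.08×55.845 + 1×28.085 + 4×15.999 = 174.754 g/mol, of which 28.085 g is Si.
So Si makes up 28.085/174.754 = 0.1607 of the mass, i.e. 16.07%.

16.07 mass %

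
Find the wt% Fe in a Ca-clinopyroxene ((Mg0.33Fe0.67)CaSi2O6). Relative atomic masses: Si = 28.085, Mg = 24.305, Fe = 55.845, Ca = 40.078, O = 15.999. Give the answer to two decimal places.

Molar mass of (Mg0.33Fe0.67)CaSi2O6: 0.33*24.305 + 0.67*55.845 + 1*40.078 + 2*28.085 + 6*15.999 = 237.679 g/mol.
Mass of Fe per formula unit: 0.67 × 55.845 = 37.416 g.
Weight fraction Fe = 37.416 / 237.679 = 0.1574.

15.74 mass %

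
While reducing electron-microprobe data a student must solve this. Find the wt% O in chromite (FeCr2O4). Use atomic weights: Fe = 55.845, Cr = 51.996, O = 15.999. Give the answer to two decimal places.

28.59 weight percent

Molar mass of FeCr2O4: 1*55.845 + 2*51.996 + 4*15.999 = 223.833 g/mol.
Mass of O per formula unit: 4 × 15.999 = 63.996 g.
Weight fraction O = 63.996 / 223.833 = 0.2859.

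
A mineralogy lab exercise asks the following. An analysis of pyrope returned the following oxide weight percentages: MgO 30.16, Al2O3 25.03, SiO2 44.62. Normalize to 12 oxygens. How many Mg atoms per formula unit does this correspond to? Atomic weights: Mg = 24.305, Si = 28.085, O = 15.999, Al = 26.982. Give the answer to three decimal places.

3.023 Mg apfu

MgO: 30.16/40.304 = 0.74831 mol → 0.74831 mol Mg, 0.74831 mol O.
Al2O3: 25.03/101.961 = 0.24549 mol → 0.49098 mol Al, 0.73647 mol O.
SiO2: 44.62/60.083 = 0.74264 mol → 0.74264 mol Si, 1.48528 mol O.
Total oxygen = 2.97006 mol. Normalization factor = 12/2.97006 = 4.04032.
Mg per 12 O = 0.74831 × 4.04032 = 3.023.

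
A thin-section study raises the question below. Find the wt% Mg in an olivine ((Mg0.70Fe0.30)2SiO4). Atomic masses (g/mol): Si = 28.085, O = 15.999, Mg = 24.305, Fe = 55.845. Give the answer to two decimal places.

Formula mass = 1.40*24.305 + 0.60*55.845 + 1*28.085 + 4*15.999 = 159.615 g/mol, of which 34.027 g is Mg.
So Mg makes up 34.027/159.615 = 0.2132 of the mass, i.e. 21.32%.

21.32 wt%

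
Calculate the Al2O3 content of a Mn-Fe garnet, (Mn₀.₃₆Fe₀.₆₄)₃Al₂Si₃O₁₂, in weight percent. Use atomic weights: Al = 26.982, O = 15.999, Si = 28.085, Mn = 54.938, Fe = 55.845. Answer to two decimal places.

M((Mn₀.₃₆Fe₀.₆₄)₃Al₂Si₃O₁₂) = 496.762 g/mol; M(Al2O3) = 101.961 g/mol.
Moles Al2O3 per formula unit = 2 Al ÷ 2 = 1.0000.
Al2O3 fraction = (1.0000 × 101.961) / 496.762 = 101.961/496.762 = 0.2053.

20.53 wt%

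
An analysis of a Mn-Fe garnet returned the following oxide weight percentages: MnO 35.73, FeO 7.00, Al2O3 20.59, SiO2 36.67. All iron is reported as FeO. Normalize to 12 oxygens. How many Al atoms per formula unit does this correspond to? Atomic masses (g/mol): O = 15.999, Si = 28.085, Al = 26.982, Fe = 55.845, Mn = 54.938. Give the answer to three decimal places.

1.996 Al apfu

MnO: 35.73/70.937 = 0.50369 mol → 0.50369 mol Mn, 0.50369 mol O.
FeO: 7.00/71.844 = 0.09743 mol → 0.09743 mol Fe, 0.09743 mol O.
Al2O3: 20.59/101.961 = 0.20194 mol → 0.40388 mol Al, 0.60582 mol O.
SiO2: 36.67/60.083 = 0.61032 mol → 0.61032 mol Si, 1.22064 mol O.
Total oxygen = 2.42758 mol. Normalization factor = 12/2.42758 = 4.94319.
Al per 12 O = 0.40388 × 4.94319 = 1.996.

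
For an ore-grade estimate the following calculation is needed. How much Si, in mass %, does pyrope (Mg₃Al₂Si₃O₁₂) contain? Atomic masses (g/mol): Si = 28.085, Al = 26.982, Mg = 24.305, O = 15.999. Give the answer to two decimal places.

20.90 mass %

M(Mg₃Al₂Si₃O₁₂) = 403.122 g/mol.
Si contributes 3 × 28.085 = 84.255 g per mole.
84.255/403.122 = 0.2090 → 20.90%.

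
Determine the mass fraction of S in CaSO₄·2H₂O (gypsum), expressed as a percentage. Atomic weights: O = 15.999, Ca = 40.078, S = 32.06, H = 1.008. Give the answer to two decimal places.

M(CaSO₄·2H₂O) = 172.164 g/mol.
S contributes 1 × 32.06 = 32.060 g per mole.
32.060/172.164 = 0.1862 → 18.62%.

18.62 wt%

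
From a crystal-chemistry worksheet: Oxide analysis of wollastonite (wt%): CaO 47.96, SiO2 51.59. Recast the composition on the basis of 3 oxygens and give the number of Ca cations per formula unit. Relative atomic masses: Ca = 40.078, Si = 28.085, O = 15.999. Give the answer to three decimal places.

CaO: 47.96/56.077 = 0.85525 mol → 0.85525 mol Ca, 0.85525 mol O.
SiO2: 51.59/60.083 = 0.85865 mol → 0.85865 mol Si, 1.71730 mol O.
Total oxygen = 2.57255 mol. Normalization factor = 3/2.57255 = 1.16616.
Ca per 3 O = 0.85525 × 1.16616 = 0.997.

0.997 Ca apfu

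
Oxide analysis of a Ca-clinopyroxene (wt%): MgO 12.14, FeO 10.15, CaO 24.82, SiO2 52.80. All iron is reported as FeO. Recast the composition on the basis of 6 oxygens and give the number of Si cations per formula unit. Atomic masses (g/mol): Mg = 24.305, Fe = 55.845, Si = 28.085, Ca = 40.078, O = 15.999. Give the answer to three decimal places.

1.995 Si apfu

MgO (M=40.304): mol = 0.30121; Mg = 0.30121, O = 0.30121.
FeO (M=71.844): mol = 0.14128; Fe = 0.14128, O = 0.14128.
CaO (M=56.077): mol = 0.44261; Ca = 0.44261, O = 0.44261.
SiO2 (M=60.083): mol = 0.87878; Si = 0.87878, O = 1.75756.
ΣO = 2.64266; factor = 6/ΣO = 2.27044.
Si apfu = 0.87878 × 2.27044 = 1.995.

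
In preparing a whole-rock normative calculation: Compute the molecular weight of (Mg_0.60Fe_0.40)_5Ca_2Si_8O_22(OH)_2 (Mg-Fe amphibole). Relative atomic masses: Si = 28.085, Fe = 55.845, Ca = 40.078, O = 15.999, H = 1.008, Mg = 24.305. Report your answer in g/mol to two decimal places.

875.43 g/mol

The formula mass is the sum 3·24.305 + 2·55.845 + 2·40.078 + 8·28.085 + 24·15.999 + 2·1.008.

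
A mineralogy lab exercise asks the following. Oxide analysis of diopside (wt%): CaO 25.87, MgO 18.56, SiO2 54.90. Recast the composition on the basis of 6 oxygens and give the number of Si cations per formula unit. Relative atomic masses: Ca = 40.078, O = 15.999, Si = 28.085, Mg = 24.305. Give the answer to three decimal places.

1.994 Si apfu

CaO (M=56.077): mol = 0.46133; Ca = 0.46133, O = 0.46133.
MgO (M=40.304): mol = 0.46050; Mg = 0.46050, O = 0.46050.
SiO2 (M=60.083): mol = 0.91374; Si = 0.91374, O = 1.82748.
ΣO = 2.74931; factor = 6/ΣO = 2.18237.
Si apfu = 0.91374 × 2.18237 = 1.994.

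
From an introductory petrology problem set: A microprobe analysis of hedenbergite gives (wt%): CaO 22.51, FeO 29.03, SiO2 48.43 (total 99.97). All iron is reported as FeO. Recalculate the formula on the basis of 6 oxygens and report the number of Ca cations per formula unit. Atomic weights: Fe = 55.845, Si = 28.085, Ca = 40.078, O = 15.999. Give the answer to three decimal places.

0.996 Ca apfu

22.51 wt% CaO ÷ 56.077 g/mol = 0.40141 mol, giving 0.40141 Ca and 0.40141 O.
29.03 wt% FeO ÷ 71.844 g/mol = 0.40407 mol, giving 0.40407 Fe and 0.40407 O.
48.43 wt% SiO2 ÷ 60.083 g/mol = 0.80605 mol, giving 0.80605 Si and 1.61210 O.
Oxygen sums to 2.41758; scaling by 6/2.41758 = 2.48182 puts the formula on 6 O.
Ca: 0.40141 × 2.48182 = 0.996 atoms per formula unit.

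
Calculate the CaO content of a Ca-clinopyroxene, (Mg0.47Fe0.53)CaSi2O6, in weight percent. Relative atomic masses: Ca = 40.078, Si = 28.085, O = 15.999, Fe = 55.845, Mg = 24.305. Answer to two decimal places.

24.04 wt%

Formula mass = 233.263 g/mol.
1 Ca → 1.0000 mol CaO per formula unit; M(CaO) = 56.077, so CaO mass = 56.077 g.
56.077/233.263 × 100 = 24.04 wt%.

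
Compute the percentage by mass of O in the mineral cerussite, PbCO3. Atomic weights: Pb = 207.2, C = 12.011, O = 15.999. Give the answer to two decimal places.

17.96 mass %

Formula mass = 1×207.2 + 1×12.011 + 3×15.999 = 267.208 g/mol, of which 47.997 g is O.
So O makes up 47.997/267.208 = 0.1796 of the mass, i.e. 17.96%.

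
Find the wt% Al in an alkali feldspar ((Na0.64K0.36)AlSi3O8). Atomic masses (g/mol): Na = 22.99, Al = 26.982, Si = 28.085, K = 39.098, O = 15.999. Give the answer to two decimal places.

10.07 weight percent

Formula mass = 0.64×22.99 + 0.36×39.098 + 1×26.982 + 3×28.085 + 8×15.999 = 268.018 g/mol, of which 26.982 g is Al.
So Al makes up 26.982/268.018 = 0.1007 of the mass, i.e. 10.07%.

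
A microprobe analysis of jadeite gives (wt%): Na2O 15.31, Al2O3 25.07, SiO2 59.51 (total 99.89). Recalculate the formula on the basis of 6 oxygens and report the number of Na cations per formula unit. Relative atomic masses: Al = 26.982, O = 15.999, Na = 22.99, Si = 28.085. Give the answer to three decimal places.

1.000 Na apfu

Na2O: 15.31/61.979 = 0.24702 mol → 0.49404 mol Na, 0.24702 mol O.
Al2O3: 25.07/101.961 = 0.24588 mol → 0.49176 mol Al, 0.73764 mol O.
SiO2: 59.51/60.083 = 0.99046 mol → 0.99046 mol Si, 1.98092 mol O.
Total oxygen = 2.96558 mol. Normalization factor = 6/2.96558 = 2.02321.
Na per 6 O = 0.49404 × 2.02321 = 1.000.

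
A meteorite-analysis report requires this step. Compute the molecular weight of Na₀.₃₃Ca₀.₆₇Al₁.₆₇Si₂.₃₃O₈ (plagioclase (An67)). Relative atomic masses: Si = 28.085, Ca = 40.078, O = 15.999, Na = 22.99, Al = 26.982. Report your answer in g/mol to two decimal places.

272.93 g/mol

M = 0.33×22.99 + 0.67×40.078 + 1.67×26.982 + 2.33×28.085 + 8×15.999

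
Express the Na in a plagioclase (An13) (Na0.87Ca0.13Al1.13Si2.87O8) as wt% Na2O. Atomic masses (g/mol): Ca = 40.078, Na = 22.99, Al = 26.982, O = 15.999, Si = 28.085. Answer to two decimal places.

10.20 wt%

Formula mass = 264.297 g/mol.
0.87 Na → 0.4350 mol Na2O per formula unit; M(Na2O) = 61.979, so Na2O mass = 26.961 g.
26.961/264.297 × 100 = 10.20 wt%.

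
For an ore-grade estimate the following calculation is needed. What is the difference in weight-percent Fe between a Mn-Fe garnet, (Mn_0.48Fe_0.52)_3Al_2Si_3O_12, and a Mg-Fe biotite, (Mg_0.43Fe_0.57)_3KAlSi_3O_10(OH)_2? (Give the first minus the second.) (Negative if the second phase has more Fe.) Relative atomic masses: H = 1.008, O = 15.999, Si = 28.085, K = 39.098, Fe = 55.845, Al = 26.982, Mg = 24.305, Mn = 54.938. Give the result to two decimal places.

M((Mn_0.48Fe_0.52)_3Al_2Si_3O_12) = 496.436 g/mol, so wt% Fe = 87.118/496.436 × 100 = 17.55%.
M((Mg_0.43Fe_0.57)_3KAlSi_3O_10(OH)_2) = 471.187 g/mol, so wt% Fe = 95.495/471.187 × 100 = 20.27%.
17.55 − 20.27 = -2.72 pp.

-2.72 percentage points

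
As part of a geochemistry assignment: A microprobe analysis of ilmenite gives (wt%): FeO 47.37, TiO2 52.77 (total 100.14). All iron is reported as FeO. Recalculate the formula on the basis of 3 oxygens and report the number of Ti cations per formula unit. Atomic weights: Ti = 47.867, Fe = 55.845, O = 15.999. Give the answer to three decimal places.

1.001 Ti apfu

47.37 wt% FeO ÷ 71.844 g/mol = 0.65935 mol, giving 0.65935 Fe and 0.65935 O.
52.77 wt% TiO2 ÷ 79.865 g/mol = 0.66074 mol, giving 0.66074 Ti and 1.32148 O.
Oxygen sums to 1.98083; scaling by 3/1.98083 = 1.51452 puts the formula on 3 O.
Ti: 0.66074 × 1.51452 = 1.001 atoms per formula unit.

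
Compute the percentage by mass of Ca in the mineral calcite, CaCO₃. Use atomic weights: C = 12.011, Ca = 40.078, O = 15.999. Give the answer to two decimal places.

Formula mass = 1*40.078 + 1*12.011 + 3*15.999 = 100.086 g/mol, of which 40.078 g is Ca.
So Ca makes up 40.078/100.086 = 0.4004 of the mass, i.e. 40.04%.

40.04 weight percent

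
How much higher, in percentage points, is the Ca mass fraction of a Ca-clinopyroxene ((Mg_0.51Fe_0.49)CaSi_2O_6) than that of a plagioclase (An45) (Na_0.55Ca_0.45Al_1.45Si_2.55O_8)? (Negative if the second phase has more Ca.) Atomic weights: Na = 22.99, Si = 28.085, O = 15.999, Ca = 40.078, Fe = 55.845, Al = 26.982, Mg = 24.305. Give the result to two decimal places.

Ca in (Mg_0.51Fe_0.49)CaSi_2O_6: molar mass 232.002 g/mol; 1×40.078 = 40.078 g → 17.27 wt%.
Ca in Na_0.55Ca_0.45Al_1.45Si_2.55O_8: molar mass 269.412 g/mol; 0.45×40.078 = 18.035 g → 6.69 wt%.
Difference = 17.27 − 6.69 = 10.58 percentage points.

10.58 percentage points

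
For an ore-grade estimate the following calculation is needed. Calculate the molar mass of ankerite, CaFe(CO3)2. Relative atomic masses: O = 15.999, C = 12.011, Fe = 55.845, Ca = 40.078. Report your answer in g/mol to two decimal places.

Ca: 1 × 40.078 = 40.0780
Fe: 1 × 55.845 = 55.8450
C: 2 × 12.011 = 24.0220
O: 6 × 15.999 = 95.9940
Summing the contributions gives the formula mass.

215.94 g/mol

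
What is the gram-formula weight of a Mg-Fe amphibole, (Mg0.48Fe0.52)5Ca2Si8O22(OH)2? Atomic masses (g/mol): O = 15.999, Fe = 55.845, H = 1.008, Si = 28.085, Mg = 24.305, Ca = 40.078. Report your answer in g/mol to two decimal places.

Mg: 2.40 × 24.305 = 58.3320
Fe: 2.60 × 55.845 = 145.1970
Ca: 2 × 40.078 = 80.1560
Si: 8 × 28.085 = 224.6800
O: 24 × 15.999 = 383.9760
H: 2 × 1.008 = 2.0160
Summing the contributions gives the formula mass.

894.36 g/mol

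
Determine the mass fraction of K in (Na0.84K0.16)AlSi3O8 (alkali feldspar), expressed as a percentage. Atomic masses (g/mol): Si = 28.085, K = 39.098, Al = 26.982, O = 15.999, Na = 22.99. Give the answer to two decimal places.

M((Na0.84K0.16)AlSi3O8) = 264.796 g/mol.
K contributes 0.16 × 39.098 = 6.256 g per mole.
6.256/264.796 = 0.0236 → 2.36%.

2.36 weight percent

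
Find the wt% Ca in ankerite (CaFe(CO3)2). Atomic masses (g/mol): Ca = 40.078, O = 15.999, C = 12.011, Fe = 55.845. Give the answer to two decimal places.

18.56 weight percent

M(CaFe(CO3)2) = 215.939 g/mol.
Ca contributes 1 × 40.078 = 40.078 g per mole.
40.078/215.939 = 0.1856 → 18.56%.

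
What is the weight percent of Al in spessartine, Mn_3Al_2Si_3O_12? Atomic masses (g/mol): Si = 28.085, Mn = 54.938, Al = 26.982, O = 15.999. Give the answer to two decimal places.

Molar mass of Mn_3Al_2Si_3O_12: 3×54.938 + 2×26.982 + 3×28.085 + 12×15.999 = 495.021 g/mol.
Mass of Al per formula unit: 2 × 26.982 = 53.964 g.
Weight fraction Al = 53.964 / 495.021 = 0.1090.

10.90 mass %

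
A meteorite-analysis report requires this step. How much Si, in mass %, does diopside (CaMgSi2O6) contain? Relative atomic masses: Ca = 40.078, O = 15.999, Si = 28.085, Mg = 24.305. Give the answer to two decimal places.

25.94 mass %

M(CaMgSi2O6) = 216.547 g/mol.
Si contributes 2 × 28.085 = 56.170 g per mole.
56.170/216.547 = 0.2594 → 25.94%.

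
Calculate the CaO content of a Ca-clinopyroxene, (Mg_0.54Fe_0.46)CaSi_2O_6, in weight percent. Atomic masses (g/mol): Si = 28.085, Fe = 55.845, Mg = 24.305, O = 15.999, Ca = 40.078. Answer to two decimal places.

Molar mass of (Mg_0.54Fe_0.46)CaSi_2O_6 = 0.54·24.305 + 0.46·55.845 + 1·40.078 + 2·28.085 + 6·15.999 = 231.055 g/mol.
Each formula unit contains 1 Ca, equivalent to 1/1 = 1.0000 mol CaO.
M(CaO) = 1×40.078 + 1×15.999 = 56.077 g/mol.
Mass of CaO per formula unit = 1.0000 × 56.077 = 56.077 g.
CaO wt% = 56.077 / 231.055 × 100 = 24.27%.

24.27 wt%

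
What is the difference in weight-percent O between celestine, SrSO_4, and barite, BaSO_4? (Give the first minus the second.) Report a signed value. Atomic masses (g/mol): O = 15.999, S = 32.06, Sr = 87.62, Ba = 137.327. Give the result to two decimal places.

7.42 percentage points

First mineral: 63.996 g O in 183.676 g formula = 34.84 wt% O.
Second mineral: 63.996 g O in 233.383 g formula = 27.42 wt% O.
34.84% − 27.42% gives a difference of 7.42 percentage points.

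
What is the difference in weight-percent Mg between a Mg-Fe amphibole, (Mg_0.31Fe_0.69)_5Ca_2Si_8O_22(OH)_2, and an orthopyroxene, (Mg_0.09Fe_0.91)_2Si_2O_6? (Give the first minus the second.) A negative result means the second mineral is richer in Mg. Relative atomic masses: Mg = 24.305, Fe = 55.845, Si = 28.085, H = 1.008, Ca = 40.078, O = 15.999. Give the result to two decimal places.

2.40 percentage points

First mineral: 37.673 g Mg in 921.166 g formula = 4.09 wt% Mg.
Second mineral: 4.375 g Mg in 258.177 g formula = 1.69 wt% Mg.
4.09% − 1.69% gives a difference of 2.40 percentage points.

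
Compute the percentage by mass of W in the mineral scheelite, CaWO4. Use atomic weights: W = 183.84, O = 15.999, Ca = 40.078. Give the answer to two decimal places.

Formula mass = 1·40.078 + 1·183.84 + 4·15.999 = 287.914 g/mol, of which 183.840 g is W.
So W makes up 183.840/287.914 = 0.6385 of the mass, i.e. 63.85%.

63.85 wt%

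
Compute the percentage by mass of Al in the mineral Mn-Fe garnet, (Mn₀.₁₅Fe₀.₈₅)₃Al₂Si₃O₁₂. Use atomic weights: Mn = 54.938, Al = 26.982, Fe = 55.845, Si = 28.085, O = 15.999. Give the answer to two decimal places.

Formula mass = 0.45×54.938 + 2.55×55.845 + 2×26.982 + 3×28.085 + 12×15.999 = 497.334 g/mol, of which 53.964 g is Al.
So Al makes up 53.964/497.334 = 0.1085 of the mass, i.e. 10.85%.

10.85 weight percent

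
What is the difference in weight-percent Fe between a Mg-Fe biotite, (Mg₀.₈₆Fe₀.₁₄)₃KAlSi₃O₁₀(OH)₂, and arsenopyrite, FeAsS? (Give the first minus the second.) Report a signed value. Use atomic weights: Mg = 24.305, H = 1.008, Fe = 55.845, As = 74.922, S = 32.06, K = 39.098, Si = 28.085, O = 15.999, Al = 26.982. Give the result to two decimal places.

Fe in (Mg₀.₈₆Fe₀.₁₄)₃KAlSi₃O₁₀(OH)₂: molar mass 430.501 g/mol; 0.42×55.845 = 23.455 g → 5.45 wt%.
Fe in FeAsS: molar mass 162.827 g/mol; 1×55.845 = 55.845 g → 34.30 wt%.
Difference = 5.45 − 34.30 = -28.85 percentage points.

-28.85 percentage points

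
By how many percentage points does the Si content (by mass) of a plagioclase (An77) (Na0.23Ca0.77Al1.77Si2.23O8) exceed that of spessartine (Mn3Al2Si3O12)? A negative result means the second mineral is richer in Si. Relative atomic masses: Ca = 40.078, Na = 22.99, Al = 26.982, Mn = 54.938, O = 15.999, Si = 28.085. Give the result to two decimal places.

5.79 percentage points

Si in Na0.23Ca0.77Al1.77Si2.23O8: molar mass 274.527 g/mol; 2.23×28.085 = 62.630 g → 22.81 wt%.
Si in Mn3Al2Si3O12: molar mass 495.021 g/mol; 3×28.085 = 84.255 g → 17.02 wt%.
Difference = 22.81 − 17.02 = 5.79 percentage points.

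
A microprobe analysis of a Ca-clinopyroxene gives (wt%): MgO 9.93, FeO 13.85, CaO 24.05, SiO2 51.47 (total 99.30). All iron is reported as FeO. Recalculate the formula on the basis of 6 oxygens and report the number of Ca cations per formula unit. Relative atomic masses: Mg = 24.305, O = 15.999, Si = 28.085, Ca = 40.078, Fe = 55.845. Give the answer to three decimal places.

0.997 Ca apfu

MgO (M=40.304): mol = 0.24638; Mg = 0.24638, O = 0.24638.
FeO (M=71.844): mol = 0.19278; Fe = 0.19278, O = 0.19278.
CaO (M=56.077): mol = 0.42887; Ca = 0.42887, O = 0.42887.
SiO2 (M=60.083): mol = 0.85665; Si = 0.85665, O = 1.71330.
ΣO = 2.58133; factor = 6/ΣO = 2.32438.
Ca apfu = 0.42887 × 2.32438 = 0.997.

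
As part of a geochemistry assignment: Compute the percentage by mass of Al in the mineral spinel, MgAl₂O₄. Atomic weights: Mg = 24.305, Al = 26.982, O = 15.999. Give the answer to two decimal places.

Formula mass = 1·24.305 + 2·26.982 + 4·15.999 = 142.265 g/mol, of which 53.964 g is Al.
So Al makes up 53.964/142.265 = 0.3793 of the mass, i.e. 37.93%.

37.93 wt%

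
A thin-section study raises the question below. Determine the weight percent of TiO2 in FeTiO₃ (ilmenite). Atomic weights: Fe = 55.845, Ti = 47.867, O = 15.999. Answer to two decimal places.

Molar mass of FeTiO₃ = 1*55.845 + 1*47.867 + 3*15.999 = 151.709 g/mol.
Each formula unit contains 1 Ti, equivalent to 1/1 = 1.0000 mol TiO2.
M(TiO2) = 1×47.867 + 2×15.999 = 79.865 g/mol.
Mass of TiO2 per formula unit = 1.0000 × 79.865 = 79.865 g.
TiO2 wt% = 79.865 / 151.709 × 100 = 52.64%.

52.64 wt%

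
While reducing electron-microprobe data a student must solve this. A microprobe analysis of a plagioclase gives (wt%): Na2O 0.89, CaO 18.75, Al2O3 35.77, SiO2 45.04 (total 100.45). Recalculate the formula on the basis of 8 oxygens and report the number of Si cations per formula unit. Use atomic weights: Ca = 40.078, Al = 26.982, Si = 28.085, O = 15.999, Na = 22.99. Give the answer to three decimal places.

2.068 Si apfu

Na2O (M=61.979): mol = 0.01436; Na = 0.02872, O = 0.01436.
CaO (M=56.077): mol = 0.33436; Ca = 0.33436, O = 0.33436.
Al2O3 (M=101.961): mol = 0.35082; Al = 0.70164, O = 1.05246.
SiO2 (M=60.083): mol = 0.74963; Si = 0.74963, O = 1.49926.
ΣO = 2.90044; factor = 8/ΣO = 2.75820.
Si apfu = 0.74963 × 2.75820 = 2.068.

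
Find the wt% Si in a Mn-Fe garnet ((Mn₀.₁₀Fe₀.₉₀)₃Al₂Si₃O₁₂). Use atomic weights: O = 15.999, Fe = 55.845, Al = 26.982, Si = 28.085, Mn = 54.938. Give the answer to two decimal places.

16.94 mass %

Formula mass = 0.30×54.938 + 2.70×55.845 + 2×26.982 + 3×28.085 + 12×15.999 = 497.470 g/mol, of which 84.255 g is Si.
So Si makes up 84.255/497.470 = 0.1694 of the mass, i.e. 16.94%.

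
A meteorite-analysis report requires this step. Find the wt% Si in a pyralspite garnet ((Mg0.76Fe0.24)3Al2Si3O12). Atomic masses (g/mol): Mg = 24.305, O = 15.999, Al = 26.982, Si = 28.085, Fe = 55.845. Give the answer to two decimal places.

19.79 weight percent

Molar mass of (Mg0.76Fe0.24)3Al2Si3O12: 2.28×24.305 + 0.72×55.845 + 2×26.982 + 3×28.085 + 12×15.999 = 425.831 g/mol.
Mass of Si per formula unit: 3 × 28.085 = 84.255 g.
Weight fraction Si = 84.255 / 425.831 = 0.1979.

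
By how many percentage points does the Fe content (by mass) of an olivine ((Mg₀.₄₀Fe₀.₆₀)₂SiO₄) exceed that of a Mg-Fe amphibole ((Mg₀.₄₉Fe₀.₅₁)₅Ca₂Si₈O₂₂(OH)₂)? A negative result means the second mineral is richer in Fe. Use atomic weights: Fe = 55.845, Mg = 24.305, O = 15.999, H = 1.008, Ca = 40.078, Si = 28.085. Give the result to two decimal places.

First mineral: 67.014 g Fe in 178.539 g formula = 37.53 wt% Fe.
Second mineral: 142.405 g Fe in 892.780 g formula = 15.95 wt% Fe.
37.53% − 15.95% gives a difference of 21.58 percentage points.

21.58 percentage points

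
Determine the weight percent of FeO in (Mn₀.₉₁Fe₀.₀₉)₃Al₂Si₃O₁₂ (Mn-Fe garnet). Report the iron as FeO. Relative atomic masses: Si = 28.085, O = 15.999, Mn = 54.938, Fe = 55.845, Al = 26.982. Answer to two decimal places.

3.92 wt%

Formula mass = 495.266 g/mol.
0.27 Fe → 0.2700 mol FeO per formula unit; M(FeO) = 71.844, so FeO mass = 19.398 g.
19.398/495.266 × 100 = 3.92 wt%.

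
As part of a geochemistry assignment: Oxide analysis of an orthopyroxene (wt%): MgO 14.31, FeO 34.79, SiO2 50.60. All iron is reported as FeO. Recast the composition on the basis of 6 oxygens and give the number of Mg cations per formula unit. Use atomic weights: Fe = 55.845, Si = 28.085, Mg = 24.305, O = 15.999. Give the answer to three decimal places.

MgO (M=40.304): mol = 0.35505; Mg = 0.35505, O = 0.35505.
FeO (M=71.844): mol = 0.48424; Fe = 0.48424, O = 0.48424.
SiO2 (M=60.083): mol = 0.84217; Si = 0.84217, O = 1.68434.
ΣO = 2.52363; factor = 6/ΣO = 2.37753.
Mg apfu = 0.35505 × 2.37753 = 0.844.

0.844 Mg apfu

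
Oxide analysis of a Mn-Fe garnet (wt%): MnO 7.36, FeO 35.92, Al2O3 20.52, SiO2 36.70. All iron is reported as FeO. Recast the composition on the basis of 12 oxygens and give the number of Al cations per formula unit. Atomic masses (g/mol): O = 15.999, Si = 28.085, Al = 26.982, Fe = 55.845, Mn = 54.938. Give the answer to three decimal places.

7.36 wt% MnO ÷ 70.937 g/mol = 0.10375 mol, giving 0.10375 Mn and 0.10375 O.
35.92 wt% FeO ÷ 71.844 g/mol = 0.49997 mol, giving 0.49997 Fe and 0.49997 O.
20.52 wt% Al2O3 ÷ 101.961 g/mol = 0.20125 mol, giving 0.40250 Al and 0.60375 O.
36.70 wt% SiO2 ÷ 60.083 g/mol = 0.61082 mol, giving 0.61082 Si and 1.22164 O.
Oxygen sums to 2.42911; scaling by 12/2.42911 = 4.94008 puts the formula on 12 O.
Al: 0.40250 × 4.94008 = 1.988 atoms per formula unit.

1.988 Al apfu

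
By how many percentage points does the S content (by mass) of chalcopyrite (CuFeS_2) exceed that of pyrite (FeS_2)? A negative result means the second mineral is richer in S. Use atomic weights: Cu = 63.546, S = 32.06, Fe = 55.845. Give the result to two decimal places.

-18.51 percentage points

First mineral: 64.120 g S in 183.511 g formula = 34.94 wt% S.
Second mineral: 64.120 g S in 119.965 g formula = 53.45 wt% S.
34.94% − 53.45% gives a difference of -18.51 percentage points.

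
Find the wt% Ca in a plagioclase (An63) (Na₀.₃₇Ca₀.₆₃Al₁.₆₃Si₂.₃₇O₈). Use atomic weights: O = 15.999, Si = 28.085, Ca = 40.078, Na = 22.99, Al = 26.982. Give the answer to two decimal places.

Formula mass = 0.37×22.99 + 0.63×40.078 + 1.63×26.982 + 2.37×28.085 + 8×15.999 = 272.290 g/mol, of which 25.249 g is Ca.
So Ca makes up 25.249/272.290 = 0.0927 of the mass, i.e. 9.27%.

9.27 wt%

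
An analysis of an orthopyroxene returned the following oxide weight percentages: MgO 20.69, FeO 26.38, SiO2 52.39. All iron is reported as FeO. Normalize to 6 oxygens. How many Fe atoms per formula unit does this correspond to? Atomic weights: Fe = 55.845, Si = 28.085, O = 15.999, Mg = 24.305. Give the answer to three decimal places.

MgO: 20.69/40.304 = 0.51335 mol → 0.51335 mol Mg, 0.51335 mol O.
FeO: 26.38/71.844 = 0.36718 mol → 0.36718 mol Fe, 0.36718 mol O.
SiO2: 52.39/60.083 = 0.87196 mol → 0.87196 mol Si, 1.74392 mol O.
Total oxygen = 2.62445 mol. Normalization factor = 6/2.62445 = 2.28619.
Fe per 6 O = 0.36718 × 2.28619 = 0.839.

0.839 Fe apfu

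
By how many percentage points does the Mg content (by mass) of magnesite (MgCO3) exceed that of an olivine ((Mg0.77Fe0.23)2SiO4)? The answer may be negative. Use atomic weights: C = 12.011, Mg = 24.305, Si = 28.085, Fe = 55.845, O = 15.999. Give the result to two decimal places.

Mg in MgCO3: molar mass 84.313 g/mol; 1×24.305 = 24.305 g → 28.83 wt%.
Mg in (Mg0.77Fe0.23)2SiO4: molar mass 155.199 g/mol; 1.54×24.305 = 37.430 g → 24.12 wt%.
Difference = 28.83 − 24.12 = 4.71 percentage points.

4.71 percentage points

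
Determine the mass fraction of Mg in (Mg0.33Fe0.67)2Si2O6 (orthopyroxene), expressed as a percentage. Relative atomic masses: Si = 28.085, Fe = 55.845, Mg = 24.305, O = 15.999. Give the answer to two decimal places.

6.60 mass %

Molar mass of (Mg0.33Fe0.67)2Si2O6: 0.66×24.305 + 1.34×55.845 + 2×28.085 + 6×15.999 = 243.038 g/mol.
Mass of Mg per formula unit: 0.66 × 24.305 = 16.041 g.
Weight fraction Mg = 16.041 / 243.038 = 0.0660.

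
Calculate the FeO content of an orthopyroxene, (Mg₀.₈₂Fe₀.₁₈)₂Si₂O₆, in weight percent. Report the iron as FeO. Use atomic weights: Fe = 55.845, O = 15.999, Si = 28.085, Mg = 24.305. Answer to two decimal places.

Formula mass = 212.128 g/mol.
0.36 Fe → 0.3600 mol FeO per formula unit; M(FeO) = 71.844, so FeO mass = 25.864 g.
25.864/212.128 × 100 = 12.19 wt%.

12.19 wt%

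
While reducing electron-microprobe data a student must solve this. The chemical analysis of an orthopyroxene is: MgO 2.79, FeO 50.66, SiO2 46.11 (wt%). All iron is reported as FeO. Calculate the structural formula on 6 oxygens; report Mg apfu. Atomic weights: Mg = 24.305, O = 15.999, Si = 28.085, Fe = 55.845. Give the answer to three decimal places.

2.79 wt% MgO ÷ 40.304 g/mol = 0.06922 mol, giving 0.06922 Mg and 0.06922 O.
50.66 wt% FeO ÷ 71.844 g/mol = 0.70514 mol, giving 0.70514 Fe and 0.70514 O.
46.11 wt% SiO2 ÷ 60.083 g/mol = 0.76744 mol, giving 0.76744 Si and 1.53488 O.
Oxygen sums to 2.30924; scaling by 6/2.30924 = 2.59826 puts the formula on 6 O.
Mg: 0.06922 × 2.59826 = 0.180 atoms per formula unit.

0.180 Mg apfu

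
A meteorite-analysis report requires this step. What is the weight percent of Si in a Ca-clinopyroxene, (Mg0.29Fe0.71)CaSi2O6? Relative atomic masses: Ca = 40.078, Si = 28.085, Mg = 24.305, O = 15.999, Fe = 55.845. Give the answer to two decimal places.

Molar mass of (Mg0.29Fe0.71)CaSi2O6: 0.29×24.305 + 0.71×55.845 + 1×40.078 + 2×28.085 + 6×15.999 = 238.940 g/mol.
Mass of Si per formula unit: 2 × 28.085 = 56.170 g.
Weight fraction Si = 56.170 / 238.940 = 0.2351.

23.51 weight percent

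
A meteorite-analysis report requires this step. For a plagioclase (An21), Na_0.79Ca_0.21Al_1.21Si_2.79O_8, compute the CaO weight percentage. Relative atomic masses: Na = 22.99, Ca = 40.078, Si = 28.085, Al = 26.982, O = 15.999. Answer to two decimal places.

Formula mass = 265.576 g/mol.
0.21 Ca → 0.2100 mol CaO per formula unit; M(CaO) = 56.077, so CaO mass = 11.776 g.
11.776/265.576 × 100 = 4.43 wt%.

4.43 wt%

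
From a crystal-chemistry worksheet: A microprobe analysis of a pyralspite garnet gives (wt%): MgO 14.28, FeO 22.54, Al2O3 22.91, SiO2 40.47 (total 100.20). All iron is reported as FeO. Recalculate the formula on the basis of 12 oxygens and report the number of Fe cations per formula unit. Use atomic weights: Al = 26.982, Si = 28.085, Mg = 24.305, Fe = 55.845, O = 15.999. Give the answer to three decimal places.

MgO: 14.28/40.304 = 0.35431 mol → 0.35431 mol Mg, 0.35431 mol O.
FeO: 22.54/71.844 = 0.31374 mol → 0.31374 mol Fe, 0.31374 mol O.
Al2O3: 22.91/101.961 = 0.22469 mol → 0.44938 mol Al, 0.67407 mol O.
SiO2: 40.47/60.083 = 0.67357 mol → 0.67357 mol Si, 1.34714 mol O.
Total oxygen = 2.68926 mol. Normalization factor = 12/2.68926 = 4.46219.
Fe per 12 O = 0.31374 × 4.46219 = 1.400.

1.400 Fe apfu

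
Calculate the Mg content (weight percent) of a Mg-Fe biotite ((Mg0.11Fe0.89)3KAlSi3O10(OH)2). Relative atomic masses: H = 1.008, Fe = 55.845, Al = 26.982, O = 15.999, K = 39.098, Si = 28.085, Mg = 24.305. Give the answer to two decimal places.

1.60 weight percent

M((Mg0.11Fe0.89)3KAlSi3O10(OH)2) = 501.466 g/mol.
Mg contributes 0.33 × 24.305 = 8.021 g per mole.
8.021/501.466 = 0.0160 → 1.60%.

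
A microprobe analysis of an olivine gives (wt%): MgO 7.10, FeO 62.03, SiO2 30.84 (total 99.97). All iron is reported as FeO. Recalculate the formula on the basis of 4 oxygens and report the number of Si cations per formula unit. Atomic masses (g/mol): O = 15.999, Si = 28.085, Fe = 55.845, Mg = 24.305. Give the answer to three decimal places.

7.10 wt% MgO ÷ 40.304 g/mol = 0.17616 mol, giving 0.17616 Mg and 0.17616 O.
62.03 wt% FeO ÷ 71.844 g/mol = 0.86340 mol, giving 0.86340 Fe and 0.86340 O.
30.84 wt% SiO2 ÷ 60.083 g/mol = 0.51329 mol, giving 0.51329 Si and 1.02658 O.
Oxygen sums to 2.06614; scaling by 4/2.06614 = 1.93598 puts the formula on 4 O.
Si: 0.51329 × 1.93598 = 0.994 atoms per formula unit.

0.994 Si apfu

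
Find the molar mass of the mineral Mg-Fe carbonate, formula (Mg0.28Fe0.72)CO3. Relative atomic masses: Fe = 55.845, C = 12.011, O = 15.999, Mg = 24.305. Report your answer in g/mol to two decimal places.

107.02 g/mol

Mg: 0.28 × 24.305 = 6.8054
Fe: 0.72 × 55.845 = 40.2084
C: 1 × 12.011 = 12.0110
O: 3 × 15.999 = 47.9970
Summing the contributions gives the formula mass.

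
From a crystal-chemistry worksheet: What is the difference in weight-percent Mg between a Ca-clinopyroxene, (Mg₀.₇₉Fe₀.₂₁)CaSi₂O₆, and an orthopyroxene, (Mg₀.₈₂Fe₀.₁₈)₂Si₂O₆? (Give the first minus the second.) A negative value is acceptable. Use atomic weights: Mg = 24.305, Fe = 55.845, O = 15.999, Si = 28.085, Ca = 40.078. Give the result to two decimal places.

Mg in (Mg₀.₇₉Fe₀.₂₁)CaSi₂O₆: molar mass 223.170 g/mol; 0.79×24.305 = 19.201 g → 8.60 wt%.
Mg in (Mg₀.₈₂Fe₀.₁₈)₂Si₂O₆: molar mass 212.128 g/mol; 1.64×24.305 = 39.860 g → 18.79 wt%.
Difference = 8.60 − 18.79 = -10.19 percentage points.

-10.19 percentage points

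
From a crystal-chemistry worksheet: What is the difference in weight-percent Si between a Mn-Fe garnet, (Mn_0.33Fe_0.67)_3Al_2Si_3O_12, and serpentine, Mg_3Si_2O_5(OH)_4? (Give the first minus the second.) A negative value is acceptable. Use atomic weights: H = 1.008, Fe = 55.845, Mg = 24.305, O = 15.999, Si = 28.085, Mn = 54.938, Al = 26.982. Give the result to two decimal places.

-3.31 percentage points

First mineral: 84.255 g Si in 496.844 g formula = 16.96 wt% Si.
Second mineral: 56.170 g Si in 277.108 g formula = 20.27 wt% Si.
16.96% − 20.27% gives a difference of -3.31 percentage points.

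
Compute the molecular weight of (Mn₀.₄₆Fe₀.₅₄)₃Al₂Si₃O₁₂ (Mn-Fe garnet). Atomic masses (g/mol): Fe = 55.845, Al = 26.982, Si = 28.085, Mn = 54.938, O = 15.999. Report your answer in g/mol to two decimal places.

496.49 g/mol

The formula mass is the sum 1.38*54.938 + 1.62*55.845 + 2*26.982 + 3*28.085 + 12*15.999.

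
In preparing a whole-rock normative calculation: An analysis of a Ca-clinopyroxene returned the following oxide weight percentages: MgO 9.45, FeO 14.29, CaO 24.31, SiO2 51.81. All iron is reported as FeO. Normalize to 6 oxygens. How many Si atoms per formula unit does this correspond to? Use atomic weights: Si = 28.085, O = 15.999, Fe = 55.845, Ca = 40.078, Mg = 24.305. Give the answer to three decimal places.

1.996 Si apfu

9.45 wt% MgO ÷ 40.304 g/mol = 0.23447 mol, giving 0.23447 Mg and 0.23447 O.
14.29 wt% FeO ÷ 71.844 g/mol = 0.19890 mol, giving 0.19890 Fe and 0.19890 O.
24.31 wt% CaO ÷ 56.077 g/mol = 0.43351 mol, giving 0.43351 Ca and 0.43351 O.
51.81 wt% SiO2 ÷ 60.083 g/mol = 0.86231 mol, giving 0.86231 Si and 1.72462 O.
Oxygen sums to 2.59150; scaling by 6/2.59150 = 2.31526 puts the formula on 6 O.
Si: 0.86231 × 2.31526 = 1.996 atoms per formula unit.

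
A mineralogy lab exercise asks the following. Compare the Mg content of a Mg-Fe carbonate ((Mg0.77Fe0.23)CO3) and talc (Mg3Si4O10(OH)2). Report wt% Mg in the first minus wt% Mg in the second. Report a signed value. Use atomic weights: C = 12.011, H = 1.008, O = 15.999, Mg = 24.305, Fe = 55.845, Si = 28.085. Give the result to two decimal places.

First mineral: 18.715 g Mg in 91.567 g formula = 20.44 wt% Mg.
Second mineral: 72.915 g Mg in 379.259 g formula = 19.23 wt% Mg.
20.44% − 19.23% gives a difference of 1.21 percentage points.

1.21 percentage points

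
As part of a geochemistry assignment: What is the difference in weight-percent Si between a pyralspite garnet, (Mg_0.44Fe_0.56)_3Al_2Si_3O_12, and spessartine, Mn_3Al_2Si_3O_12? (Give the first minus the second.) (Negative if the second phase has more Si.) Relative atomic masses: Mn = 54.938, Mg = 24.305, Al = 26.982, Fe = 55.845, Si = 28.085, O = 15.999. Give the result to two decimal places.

1.45 percentage points

M((Mg_0.44Fe_0.56)_3Al_2Si_3O_12) = 456.109 g/mol, so wt% Si = 84.255/456.109 × 100 = 18.47%.
M(Mn_3Al_2Si_3O_12) = 495.021 g/mol, so wt% Si = 84.255/495.021 × 100 = 17.02%.
18.47 − 17.02 = 1.45 pp.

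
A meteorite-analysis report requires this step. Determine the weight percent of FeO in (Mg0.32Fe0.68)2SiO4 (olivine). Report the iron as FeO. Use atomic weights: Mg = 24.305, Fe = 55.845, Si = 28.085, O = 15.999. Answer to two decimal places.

53.22 wt%

Formula mass = 183.585 g/mol.
1.36 Fe → 1.3600 mol FeO per formula unit; M(FeO) = 71.844, so FeO mass = 97.708 g.
97.708/183.585 × 100 = 53.22 wt%.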